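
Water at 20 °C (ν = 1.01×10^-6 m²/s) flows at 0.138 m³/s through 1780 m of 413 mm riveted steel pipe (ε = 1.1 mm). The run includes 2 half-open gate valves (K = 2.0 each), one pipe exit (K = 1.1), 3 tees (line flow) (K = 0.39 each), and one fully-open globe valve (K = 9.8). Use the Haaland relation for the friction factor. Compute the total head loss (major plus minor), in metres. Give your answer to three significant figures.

V = 4Q/(πD²) = 1.030 m/s; V²/2g = 0.05409 m
Re = 4.21×10^5, ε/D = 0.00266 → f = 0.02568 (Haaland)
Major: h_f = f(L/D)·V²/2g = 0.02568·4310·0.05409 = 5.985 m
Minor: ΣK = 16.1; h_m = ΣK·V²/2g = 0.8692 m
Total H_L = 5.985 + 0.8692 = 6.854 m

H_L ≈ 6.85 m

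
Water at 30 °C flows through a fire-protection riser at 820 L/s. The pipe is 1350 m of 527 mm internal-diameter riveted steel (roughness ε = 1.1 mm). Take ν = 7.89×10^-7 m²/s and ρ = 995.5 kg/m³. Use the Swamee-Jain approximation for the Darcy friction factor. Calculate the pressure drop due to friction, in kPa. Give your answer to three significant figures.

V = 4Q/(πD²) = 4·0.820/(π·0.527²) = 3.759 m/s
Re = VD/ν = 3.759·0.527/7.89×10^-7 = 2.51×10^6 → turbulent
ε/D = 1.1/527 = 0.00209
Swamee-Jain: f = 0.02380
h_f = f(L/D)V²/(2g) = 0.02380·(1350/0.527)·3.759²/(2·9.81) = 43.91 m
Δp = ρg·h_f = 995.5·9.81·43.91 = 428.9 kPa

Δp ≈ 429 kPa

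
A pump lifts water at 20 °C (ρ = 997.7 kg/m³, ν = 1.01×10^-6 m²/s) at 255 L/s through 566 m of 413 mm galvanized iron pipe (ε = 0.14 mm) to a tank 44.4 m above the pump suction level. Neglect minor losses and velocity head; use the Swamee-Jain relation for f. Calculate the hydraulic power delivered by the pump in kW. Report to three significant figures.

P_hyd ≈ 121 kW

V = 4Q/(πD²) = 1.903 m/s; Re = 7.78×10^5; ε/D = 3.39×10^-4; f = 0.01627
h_f = f(L/D)V²/2g = 4.118 m
Total head H = z + h_f = 44.4 + 4.118 = 48.52 m
P_hyd = ρgQH = 997.7·9.81·0.255·48.52 = 121.1 kW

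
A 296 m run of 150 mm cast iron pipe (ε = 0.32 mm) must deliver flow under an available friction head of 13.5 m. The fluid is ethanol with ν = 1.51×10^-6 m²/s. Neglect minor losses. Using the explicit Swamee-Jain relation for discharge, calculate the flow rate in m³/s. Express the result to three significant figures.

Q ≈ 0.0413 m³/s

Swamee-Jain (Type II): Q = -0.965·√(gD⁵h_f/L)·ln[ε/(3.7D) + √(3.17ν²L/(gD³h_f))]
√(gD⁵h_f/L) = √(9.81·0.150⁵·13.5/296) = 0.005829
ε/(3.7D) = 5.77×10^-4; √(3.17ν²L/(gD³h_f)) = 6.92×10^-5
Q = -0.965·0.005829·ln(6.458×10^-4) = 0.04131 m³/s
Check: V = 2.34 m/s, Re = 2.32×10^5, f = 0.02473, h_f = 13.6 m ≈ 13.5 m ✓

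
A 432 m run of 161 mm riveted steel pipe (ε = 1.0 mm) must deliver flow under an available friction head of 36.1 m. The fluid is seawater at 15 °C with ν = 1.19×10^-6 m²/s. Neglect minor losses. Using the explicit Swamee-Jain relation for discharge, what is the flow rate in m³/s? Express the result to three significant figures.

Q ≈ 0.0579 m³/s

Swamee-Jain (Type II): Q = -0.965·√(gD⁵h_f/L)·ln[ε/(3.7D) + √(3.17ν²L/(gD³h_f))]
√(gD⁵h_f/L) = √(9.81·0.161⁵·36.1/432) = 0.009417
ε/(3.7D) = 0.00168; √(3.17ν²L/(gD³h_f)) = 3.62×10^-5
Q = -0.965·0.009417·ln(0.001715) = 0.05787 m³/s
Check: V = 2.84 m/s, Re = 3.85×10^5, f = 0.03279, h_f = 36.2 m ≈ 36.1 m ✓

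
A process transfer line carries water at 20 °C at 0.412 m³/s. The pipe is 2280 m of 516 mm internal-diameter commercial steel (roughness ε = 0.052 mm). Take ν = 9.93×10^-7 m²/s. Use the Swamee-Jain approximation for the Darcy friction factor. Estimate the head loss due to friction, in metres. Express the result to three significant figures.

V = 4Q/(πD²) = 4·0.412/(π·0.516²) = 1.970 m/s
Re = VD/ν = 1.970·0.516/9.93×10^-7 = 1.02×10^6 → turbulent
ε/D = 0.052/516 = 1.01×10^-4
Swamee-Jain: f = 0.01349
h_f = f(L/D)V²/(2g) = 0.01349·(2280/0.516)·1.970²/(2·9.81) = 11.80 m

h_f ≈ 11.8 m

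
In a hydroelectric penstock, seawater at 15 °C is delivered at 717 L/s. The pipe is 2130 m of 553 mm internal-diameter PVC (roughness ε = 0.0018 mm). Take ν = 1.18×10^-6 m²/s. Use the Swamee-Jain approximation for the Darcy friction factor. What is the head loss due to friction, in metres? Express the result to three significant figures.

h_f ≈ 19.4 m

V = 4Q/(πD²) = 4·0.717/(π·0.553²) = 2.985 m/s
Re = VD/ν = 2.985·0.553/1.18×10^-6 = 1.40×10^6 → turbulent
ε/D = 0.0018/553 = 3.25×10^-6
Swamee-Jain: f = 0.01108
h_f = f(L/D)V²/(2g) = 0.01108·(2130/0.553)·2.985²/(2·9.81) = 19.38 m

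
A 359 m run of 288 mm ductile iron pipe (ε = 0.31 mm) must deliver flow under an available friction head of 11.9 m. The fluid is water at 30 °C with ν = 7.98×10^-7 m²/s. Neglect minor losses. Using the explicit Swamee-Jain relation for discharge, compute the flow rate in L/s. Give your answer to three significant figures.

Swamee-Jain (Type II): Q = -0.965·√(gD⁵h_f/L)·ln[ε/(3.7D) + √(3.17ν²L/(gD³h_f))]
√(gD⁵h_f/L) = √(9.81·0.288⁵·11.9/359) = 0.02538
ε/(3.7D) = 2.91×10^-4; √(3.17ν²L/(gD³h_f)) = 1.61×10^-5
Q = -0.965·0.02538·ln(3.070×10^-4) = 0.1981 m³/s
Check: V = 3.04 m/s, Re = 1.10×10^6, f = 0.02034, h_f = 12.0 m ≈ 11.9 m ✓

Q ≈ 198 L/s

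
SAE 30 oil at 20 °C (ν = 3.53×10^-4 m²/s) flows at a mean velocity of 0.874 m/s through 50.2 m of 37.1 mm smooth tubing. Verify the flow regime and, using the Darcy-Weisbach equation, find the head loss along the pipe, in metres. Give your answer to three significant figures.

h_f ≈ 36.7 m

Re = VD/ν = 0.874·0.03710/3.53×10^-4 = 91.9 → laminar (Re < 2300)
f = 64/Re = 0.6967
h_f = f(L/D)V²/(2g) = 0.6967·(50.2/0.03710)·0.874²/(2·9.81) = 36.70 m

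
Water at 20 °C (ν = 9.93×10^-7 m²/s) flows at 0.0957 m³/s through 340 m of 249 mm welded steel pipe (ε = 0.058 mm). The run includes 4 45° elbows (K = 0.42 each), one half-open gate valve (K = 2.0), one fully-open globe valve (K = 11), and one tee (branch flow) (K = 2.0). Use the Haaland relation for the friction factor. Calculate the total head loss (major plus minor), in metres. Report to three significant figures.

H_L ≈ 7.48 m

V = 4Q/(πD²) = 1.965 m/s; V²/2g = 0.1969 m
Re = 4.93×10^5, ε/D = 2.33×10^-4 → f = 0.01561 (Haaland)
Major: h_f = f(L/D)·V²/2g = 0.01561·1365·0.1969 = 4.195 m
Minor: ΣK = 16.7; h_m = ΣK·V²/2g = 3.284 m
Total H_L = 4.195 + 3.284 = 7.479 m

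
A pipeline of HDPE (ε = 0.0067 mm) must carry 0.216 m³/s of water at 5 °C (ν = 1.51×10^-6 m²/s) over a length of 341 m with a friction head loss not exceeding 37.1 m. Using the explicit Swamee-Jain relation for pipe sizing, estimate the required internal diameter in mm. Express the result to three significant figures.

Swamee-Jain (Type III): D = 0.66·[ε^1.25·(LQ²/(gh_f))^4.75 + ν·Q^9.4·(L/(gh_f))^5.2]^0.04
LQ²/(gh_f) = 0.04371; L/(gh_f) = 0.9369
Term 1 = ε^1.25·(…)^4.75 = 1.19×10^-13; Term 2 = ν·Q^9.4·(…)^5.2 = 5.97×10^-13
D = 0.66·(1.19×10^-13 + 5.97×10^-13)^0.04 = 0.2156 m = 216 mm
Check: V = 5.91 m/s, Re = 8.45×10^5, f = 0.01259, h_f = 35.5 m ≈ 37.1 m ✓

D ≈ 216 mm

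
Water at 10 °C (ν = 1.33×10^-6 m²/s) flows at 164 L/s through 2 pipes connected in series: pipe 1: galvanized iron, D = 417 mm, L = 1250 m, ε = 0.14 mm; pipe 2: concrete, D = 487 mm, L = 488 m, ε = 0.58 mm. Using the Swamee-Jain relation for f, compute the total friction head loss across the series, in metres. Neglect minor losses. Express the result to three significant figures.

Pipe 1: V = 1.201 m/s, Re = 3.77×10^5, ε/D = 3.36×10^-4, f = 0.01699, h_1 = f(L/D)V²/2g = 3.742 m
Pipe 2: V = 0.8804 m/s, Re = 3.22×10^5, ε/D = 0.00119, f = 0.02145, h_2 = f(L/D)V²/2g = 0.8490 m
Series → Q common, losses add: H = Σh = 4.591 m

H ≈ 4.59 m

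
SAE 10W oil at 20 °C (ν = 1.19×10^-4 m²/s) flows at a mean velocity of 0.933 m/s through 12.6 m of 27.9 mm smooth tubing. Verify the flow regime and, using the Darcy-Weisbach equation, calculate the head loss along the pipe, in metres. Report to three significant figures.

h_f ≈ 5.86 m

Re = VD/ν = 0.933·0.02790/1.19×10^-4 = 219 → laminar (Re < 2300)
f = 64/Re = 0.2926
h_f = f(L/D)V²/(2g) = 0.2926·(12.6/0.02790)·0.933²/(2·9.81) = 5.862 m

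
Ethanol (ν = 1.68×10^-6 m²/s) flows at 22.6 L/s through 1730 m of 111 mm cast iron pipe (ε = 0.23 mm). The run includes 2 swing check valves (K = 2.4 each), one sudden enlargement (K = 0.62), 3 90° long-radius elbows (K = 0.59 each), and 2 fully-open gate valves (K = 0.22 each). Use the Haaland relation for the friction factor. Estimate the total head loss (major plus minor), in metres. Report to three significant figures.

H_L ≈ 109 m

V = 4Q/(πD²) = 2.335 m/s; V²/2g = 0.2780 m
Re = 1.54×10^5, ε/D = 0.00207 → f = 0.02467 (Haaland)
Major: h_f = f(L/D)·V²/2g = 0.02467·15586·0.2780 = 106.9 m
Minor: ΣK = 7.63; h_m = ΣK·V²/2g = 2.121 m
Total H_L = 106.9 + 2.121 = 109.0 m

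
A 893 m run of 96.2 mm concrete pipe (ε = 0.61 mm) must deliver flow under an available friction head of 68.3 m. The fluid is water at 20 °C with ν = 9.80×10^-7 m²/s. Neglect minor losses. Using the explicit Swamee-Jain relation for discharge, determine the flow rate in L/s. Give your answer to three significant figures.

Q ≈ 15.2 L/s

Swamee-Jain (Type II): Q = -0.965·√(gD⁵h_f/L)·ln[ε/(3.7D) + √(3.17ν²L/(gD³h_f))]
√(gD⁵h_f/L) = √(9.81·0.0962⁵·68.3/893) = 0.002486
ε/(3.7D) = 0.00171; √(3.17ν²L/(gD³h_f)) = 6.75×10^-5
Q = -0.965·0.002486·ln(0.001781) = 0.01519 m³/s
Check: V = 2.09 m/s, Re = 2.05×10^5, f = 0.03324, h_f = 68.7 m ≈ 68.3 m ✓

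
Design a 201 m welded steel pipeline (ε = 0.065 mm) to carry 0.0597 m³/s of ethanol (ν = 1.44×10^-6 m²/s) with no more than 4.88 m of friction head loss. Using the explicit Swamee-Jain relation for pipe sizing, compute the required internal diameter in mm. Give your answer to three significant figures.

Swamee-Jain (Type III): D = 0.66·[ε^1.25·(LQ²/(gh_f))^4.75 + ν·Q^9.4·(L/(gh_f))^5.2]^0.04
LQ²/(gh_f) = 0.01496; L/(gh_f) = 4.199
Term 1 = ε^1.25·(…)^4.75 = 1.25×10^-14; Term 2 = ν·Q^9.4·(…)^5.2 = 7.81×10^-15
D = 0.66·(1.25×10^-14 + 7.81×10^-15)^0.04 = 0.1870 m = 187 mm
Check: V = 2.17 m/s, Re = 2.82×10^5, f = 0.01748, h_f = 4.52 m ≈ 4.88 m ✓

D ≈ 187 mm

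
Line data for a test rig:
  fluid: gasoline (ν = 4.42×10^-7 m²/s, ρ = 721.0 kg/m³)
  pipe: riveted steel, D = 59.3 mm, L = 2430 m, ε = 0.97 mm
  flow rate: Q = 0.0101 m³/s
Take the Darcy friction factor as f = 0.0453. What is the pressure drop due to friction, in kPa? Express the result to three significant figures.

Δp ≈ 8950 kPa

V = 4Q/(πD²) = 4·0.0101/(π·0.0593²) = 3.657 m/s
h_f = f(L/D)V²/(2g) = 0.04530·(2430/0.0593)·3.657²/(2·9.81) = 1265 m
Δp = ρg·h_f = 721.0·9.81·1265 = 8950 kPa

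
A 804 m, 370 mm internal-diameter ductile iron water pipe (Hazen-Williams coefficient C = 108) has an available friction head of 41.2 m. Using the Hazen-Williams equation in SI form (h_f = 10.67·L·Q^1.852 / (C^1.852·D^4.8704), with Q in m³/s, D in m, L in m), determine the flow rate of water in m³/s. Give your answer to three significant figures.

Rearranging: Q = [h_f·C^1.852·D^4.8704 / (10.67·L)]^(1/1.852)
Q = [41.2·108^1.852·0.370^4.8704 / (10.67·804)]^0.540 = 0.4426 m³/s

Q ≈ 0.443 m³/s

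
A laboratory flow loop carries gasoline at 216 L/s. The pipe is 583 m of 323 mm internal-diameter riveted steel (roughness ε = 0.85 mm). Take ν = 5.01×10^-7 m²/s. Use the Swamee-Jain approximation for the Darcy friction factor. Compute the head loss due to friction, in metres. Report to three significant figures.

h_f ≈ 16.2 m

V = 4Q/(πD²) = 4·0.216/(π·0.323²) = 2.636 m/s
Re = VD/ν = 2.636·0.323/5.01×10^-7 = 1.70×10^6 → turbulent
ε/D = 0.85/323 = 0.00263
Swamee-Jain: f = 0.02537
h_f = f(L/D)V²/(2g) = 0.02537·(583/0.323)·2.636²/(2·9.81) = 16.22 m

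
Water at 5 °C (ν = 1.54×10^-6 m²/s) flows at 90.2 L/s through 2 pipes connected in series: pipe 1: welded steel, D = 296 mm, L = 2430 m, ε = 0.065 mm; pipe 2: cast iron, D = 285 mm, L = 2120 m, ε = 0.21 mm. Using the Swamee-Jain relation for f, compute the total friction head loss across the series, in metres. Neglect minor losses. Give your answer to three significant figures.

Pipe 1: V = 1.311 m/s, Re = 2.52×10^5, ε/D = 2.20×10^-4, f = 0.01679, h_1 = f(L/D)V²/2g = 12.07 m
Pipe 2: V = 1.414 m/s, Re = 2.62×10^5, ε/D = 7.37×10^-4, f = 0.01973, h_2 = f(L/D)V²/2g = 14.95 m
Series → Q common, losses add: H = Σh = 27.02 m

H ≈ 27.0 m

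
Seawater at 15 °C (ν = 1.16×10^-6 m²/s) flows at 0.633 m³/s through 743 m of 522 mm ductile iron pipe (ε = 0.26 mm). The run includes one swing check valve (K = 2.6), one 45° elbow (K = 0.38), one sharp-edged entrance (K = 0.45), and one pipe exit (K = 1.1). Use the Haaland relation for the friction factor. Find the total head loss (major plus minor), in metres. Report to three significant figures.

V = 4Q/(πD²) = 2.958 m/s; V²/2g = 0.4459 m
Re = 1.33×10^6, ε/D = 4.98×10^-4 → f = 0.01705 (Haaland)
Major: h_f = f(L/D)·V²/2g = 0.01705·1423·0.4459 = 10.82 m
Minor: ΣK = 4.53; h_m = ΣK·V²/2g = 2.020 m
Total H_L = 10.82 + 2.020 = 12.84 m

H_L ≈ 12.8 m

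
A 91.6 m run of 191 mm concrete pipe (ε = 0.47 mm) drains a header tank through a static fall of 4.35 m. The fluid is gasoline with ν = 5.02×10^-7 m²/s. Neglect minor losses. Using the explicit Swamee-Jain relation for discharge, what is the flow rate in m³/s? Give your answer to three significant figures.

Q ≈ 0.0766 m³/s

Swamee-Jain (Type II): Q = -0.965·√(gD⁵h_f/L)·ln[ε/(3.7D) + √(3.17ν²L/(gD³h_f))]
√(gD⁵h_f/L) = √(9.81·0.191⁵·4.35/91.6) = 0.01088
ε/(3.7D) = 6.65×10^-4; √(3.17ν²L/(gD³h_f)) = 1.57×10^-5
Q = -0.965·0.01088·ln(6.808×10^-4) = 0.07658 m³/s
Check: V = 2.67 m/s, Re = 1.02×10^6, f = 0.02499, h_f = 4.36 m ≈ 4.35 m ✓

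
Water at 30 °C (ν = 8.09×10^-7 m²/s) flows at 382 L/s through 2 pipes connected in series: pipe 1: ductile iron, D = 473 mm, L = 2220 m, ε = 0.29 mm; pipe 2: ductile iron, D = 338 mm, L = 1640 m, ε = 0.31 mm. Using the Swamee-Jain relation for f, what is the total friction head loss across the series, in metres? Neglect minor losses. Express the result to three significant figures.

Pipe 1: V = 2.174 m/s, Re = 1.27×10^6, ε/D = 6.13×10^-4, f = 0.01792, h_1 = f(L/D)V²/2g = 20.26 m
Pipe 2: V = 4.257 m/s, Re = 1.78×10^6, ε/D = 9.17×10^-4, f = 0.01948, h_2 = f(L/D)V²/2g = 87.31 m
Series → Q common, losses add: H = Σh = 107.6 m

H ≈ 108 m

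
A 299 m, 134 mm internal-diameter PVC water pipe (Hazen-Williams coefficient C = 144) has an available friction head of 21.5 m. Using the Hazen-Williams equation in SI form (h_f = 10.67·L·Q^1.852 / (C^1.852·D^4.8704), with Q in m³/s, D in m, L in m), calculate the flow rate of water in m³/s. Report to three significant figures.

Q ≈ 0.0490 m³/s

Rearranging: Q = [h_f·C^1.852·D^4.8704 / (10.67·L)]^(1/1.852)
Q = [21.5·144^1.852·0.134^4.8704 / (10.67·299)]^0.540 = 0.04902 m³/s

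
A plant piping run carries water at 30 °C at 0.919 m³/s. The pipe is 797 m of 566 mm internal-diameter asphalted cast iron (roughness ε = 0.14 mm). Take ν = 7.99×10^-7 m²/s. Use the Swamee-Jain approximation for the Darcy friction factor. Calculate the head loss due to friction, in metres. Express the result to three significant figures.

h_f ≈ 14.1 m

V = 4Q/(πD²) = 4·0.919/(π·0.566²) = 3.653 m/s
Re = VD/ν = 3.653·0.566/7.99×10^-7 = 2.59×10^6 → turbulent
ε/D = 0.14/566 = 2.47×10^-4
Swamee-Jain: f = 0.01476
h_f = f(L/D)V²/(2g) = 0.01476·(797/0.566)·3.653²/(2·9.81) = 14.13 m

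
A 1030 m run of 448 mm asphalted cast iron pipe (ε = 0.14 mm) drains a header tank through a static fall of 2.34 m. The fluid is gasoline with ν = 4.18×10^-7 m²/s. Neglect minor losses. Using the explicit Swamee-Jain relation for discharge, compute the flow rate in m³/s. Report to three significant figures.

Swamee-Jain (Type II): Q = -0.965·√(gD⁵h_f/L)·ln[ε/(3.7D) + √(3.17ν²L/(gD³h_f))]
√(gD⁵h_f/L) = √(9.81·0.448⁵·2.34/1030) = 0.02005
ε/(3.7D) = 8.45×10^-5; √(3.17ν²L/(gD³h_f)) = 1.66×10^-5
Q = -0.965·0.02005·ln(1.011×10^-4) = 0.1780 m³/s
Check: V = 1.13 m/s, Re = 1.21×10^6, f = 0.01575, h_f = 2.35 m ≈ 2.34 m ✓

Q ≈ 0.178 m³/s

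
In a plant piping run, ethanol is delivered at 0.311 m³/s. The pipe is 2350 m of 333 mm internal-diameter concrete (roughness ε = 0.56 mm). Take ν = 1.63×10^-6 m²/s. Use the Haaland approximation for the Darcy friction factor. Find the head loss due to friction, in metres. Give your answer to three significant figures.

h_f ≈ 104 m

V = 4Q/(πD²) = 4·0.311/(π·0.333²) = 3.571 m/s
Re = VD/ν = 3.571·0.333/1.63×10^-6 = 7.30×10^5 → turbulent
ε/D = 0.56/333 = 0.00168
Haaland: f = 0.02267
h_f = f(L/D)V²/(2g) = 0.02267·(2350/0.333)·3.571²/(2·9.81) = 104.0 m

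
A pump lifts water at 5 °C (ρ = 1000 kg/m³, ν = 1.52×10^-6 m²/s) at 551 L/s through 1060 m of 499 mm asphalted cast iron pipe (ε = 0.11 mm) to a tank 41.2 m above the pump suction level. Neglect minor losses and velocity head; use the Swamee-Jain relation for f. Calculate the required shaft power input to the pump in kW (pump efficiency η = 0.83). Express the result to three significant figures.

V = 4Q/(πD²) = 2.817 m/s; Re = 9.25×10^5; ε/D = 2.20×10^-4; f = 0.01505
h_f = f(L/D)V²/2g = 12.94 m
Total head H = z + h_f = 41.2 + 12.94 = 54.14 m
P_hyd = ρgQH = 1000·9.81·0.551·54.14 = 292.6 kW
P_shaft = P_hyd/η = 292.6/0.83 = 352.6 kW

P_shaft ≈ 353 kW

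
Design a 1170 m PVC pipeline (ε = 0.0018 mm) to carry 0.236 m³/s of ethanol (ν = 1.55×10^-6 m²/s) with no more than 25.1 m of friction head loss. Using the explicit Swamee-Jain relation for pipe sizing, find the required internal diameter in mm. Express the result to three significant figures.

D ≈ 311 mm

Swamee-Jain (Type III): D = 0.66·[ε^1.25·(LQ²/(gh_f))^4.75 + ν·Q^9.4·(L/(gh_f))^5.2]^0.04
LQ²/(gh_f) = 0.2646; L/(gh_f) = 4.752
Term 1 = ε^1.25·(…)^4.75 = 1.19×10^-10; Term 2 = ν·Q^9.4·(…)^5.2 = 6.54×10^-9
D = 0.66·(1.19×10^-10 + 6.54×10^-9)^0.04 = 0.3108 m = 311 mm
Check: V = 3.11 m/s, Re = 6.24×10^5, f = 0.01270, h_f = 23.6 m ≈ 25.1 m ✓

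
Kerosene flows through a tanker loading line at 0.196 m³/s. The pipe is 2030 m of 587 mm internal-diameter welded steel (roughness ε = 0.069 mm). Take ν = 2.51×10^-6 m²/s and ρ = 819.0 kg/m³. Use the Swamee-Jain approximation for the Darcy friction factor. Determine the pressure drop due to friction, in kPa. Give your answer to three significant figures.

V = 4Q/(πD²) = 4·0.196/(π·0.587²) = 0.7243 m/s
Re = VD/ν = 0.7243·0.587/2.51×10^-6 = 1.69×10^5 → turbulent
ε/D = 0.069/587 = 1.18×10^-4
Swamee-Jain: f = 0.01696
h_f = f(L/D)V²/(2g) = 0.01696·(2030/0.587)·0.7243²/(2·9.81) = 1.568 m
Δp = ρg·h_f = 819.0·9.81·1.568 = 12.60 kPa

Δp ≈ 12.6 kPa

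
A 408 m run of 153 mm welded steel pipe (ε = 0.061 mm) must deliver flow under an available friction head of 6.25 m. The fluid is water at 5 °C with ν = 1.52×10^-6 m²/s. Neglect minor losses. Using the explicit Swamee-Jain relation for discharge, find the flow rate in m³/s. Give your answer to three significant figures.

Swamee-Jain (Type II): Q = -0.965·√(gD⁵h_f/L)·ln[ε/(3.7D) + √(3.17ν²L/(gD³h_f))]
√(gD⁵h_f/L) = √(9.81·0.153⁵·6.25/408) = 0.003550
ε/(3.7D) = 1.08×10^-4; √(3.17ν²L/(gD³h_f)) = 1.17×10^-4
Q = -0.965·0.003550·ln(2.244×10^-4) = 0.02878 m³/s
Check: V = 1.57 m/s, Re = 1.58×10^5, f = 0.01885, h_f = 6.28 m ≈ 6.25 m ✓

Q ≈ 0.0288 m³/s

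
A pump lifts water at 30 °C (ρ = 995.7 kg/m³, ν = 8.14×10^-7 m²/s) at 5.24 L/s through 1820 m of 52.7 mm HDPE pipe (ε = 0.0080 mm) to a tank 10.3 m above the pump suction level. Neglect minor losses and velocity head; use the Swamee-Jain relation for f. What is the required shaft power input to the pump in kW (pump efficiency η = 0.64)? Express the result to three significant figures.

V = 4Q/(πD²) = 2.402 m/s; Re = 1.56×10^5; ε/D = 1.52×10^-4; f = 0.01742
h_f = f(L/D)V²/2g = 177.0 m
Total head H = z + h_f = 10.3 + 177.0 = 187.3 m
P_hyd = ρgQH = 995.7·9.81·0.00524·187.3 = 9.587 kW
P_shaft = P_hyd/η = 9.587/0.64 = 14.98 kW

P_shaft ≈ 15.0 kW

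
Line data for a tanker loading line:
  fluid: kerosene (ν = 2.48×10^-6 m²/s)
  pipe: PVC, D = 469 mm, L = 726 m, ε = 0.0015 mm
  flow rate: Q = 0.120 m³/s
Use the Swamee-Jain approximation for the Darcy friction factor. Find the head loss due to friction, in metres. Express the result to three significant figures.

V = 4Q/(πD²) = 4·0.120/(π·0.469²) = 0.6946 m/s
Re = VD/ν = 0.6946·0.469/2.48×10^-6 = 1.31×10^5 → turbulent
ε/D = 0.0015/469 = 3.20×10^-6
Swamee-Jain: f = 0.01691
h_f = f(L/D)V²/(2g) = 0.01691·(726/0.469)·0.6946²/(2·9.81) = 0.6437 m

h_f ≈ 0.644 m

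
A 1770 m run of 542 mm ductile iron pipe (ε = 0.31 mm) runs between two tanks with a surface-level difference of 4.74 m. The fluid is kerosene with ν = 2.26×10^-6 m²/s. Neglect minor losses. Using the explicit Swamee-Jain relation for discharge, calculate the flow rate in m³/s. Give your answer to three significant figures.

Swamee-Jain (Type II): Q = -0.965·√(gD⁵h_f/L)·ln[ε/(3.7D) + √(3.17ν²L/(gD³h_f))]
√(gD⁵h_f/L) = √(9.81·0.542⁵·4.74/1770) = 0.03505
ε/(3.7D) = 1.55×10^-4; √(3.17ν²L/(gD³h_f)) = 6.22×10^-5
Q = -0.965·0.03505·ln(2.168×10^-4) = 0.2854 m³/s
Check: V = 1.24 m/s, Re = 2.97×10^5, f = 0.01874, h_f = 4.77 m ≈ 4.74 m ✓

Q ≈ 0.285 m³/s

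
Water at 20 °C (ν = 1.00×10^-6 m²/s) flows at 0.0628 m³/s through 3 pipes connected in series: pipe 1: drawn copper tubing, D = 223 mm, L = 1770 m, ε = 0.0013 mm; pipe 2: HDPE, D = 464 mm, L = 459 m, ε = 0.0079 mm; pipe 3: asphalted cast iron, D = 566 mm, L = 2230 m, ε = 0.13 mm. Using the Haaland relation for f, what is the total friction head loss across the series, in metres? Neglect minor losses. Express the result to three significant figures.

Pipe 1: V = 1.608 m/s, Re = 3.59×10^5, ε/D = 5.83×10^-6, f = 0.01393, h_1 = f(L/D)V²/2g = 14.57 m
Pipe 2: V = 0.3714 m/s, Re = 1.72×10^5, ε/D = 1.70×10^-5, f = 0.01605, h_2 = f(L/D)V²/2g = 0.1116 m
Pipe 3: V = 0.2496 m/s, Re = 1.41×10^5, ε/D = 2.30×10^-4, f = 0.01789, h_3 = f(L/D)V²/2g = 0.2238 m
Series → Q common, losses add: H = Σh = 14.90 m

H ≈ 14.9 m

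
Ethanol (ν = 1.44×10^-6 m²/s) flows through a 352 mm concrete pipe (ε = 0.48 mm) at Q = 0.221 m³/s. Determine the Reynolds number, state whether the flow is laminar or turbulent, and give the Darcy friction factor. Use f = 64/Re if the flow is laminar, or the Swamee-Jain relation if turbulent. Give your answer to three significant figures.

Re ≈ 5.55×10^5; turbulent; f ≈ 0.0218

V = 4Q/(πD²) = 2.271 m/s
Re = VD/ν = 2.271·0.352/1.44×10^-6 = 5.55×10^5
Re > 4000 → turbulent; ε/D = 0.00136
Swamee-Jain: f = 0.02175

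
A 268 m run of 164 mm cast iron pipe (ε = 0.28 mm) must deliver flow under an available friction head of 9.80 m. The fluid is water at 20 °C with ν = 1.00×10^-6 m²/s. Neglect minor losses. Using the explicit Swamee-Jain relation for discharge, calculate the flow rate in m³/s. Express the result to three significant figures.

Q ≈ 0.0478 m³/s

Swamee-Jain (Type II): Q = -0.965·√(gD⁵h_f/L)·ln[ε/(3.7D) + √(3.17ν²L/(gD³h_f))]
√(gD⁵h_f/L) = √(9.81·0.164⁵·9.80/268) = 0.006524
ε/(3.7D) = 4.61×10^-4; √(3.17ν²L/(gD³h_f)) = 4.48×10^-5
Q = -0.965·0.006524·ln(5.062×10^-4) = 0.04777 m³/s
Check: V = 2.26 m/s, Re = 3.71×10^5, f = 0.02315, h_f = 9.86 m ≈ 9.80 m ✓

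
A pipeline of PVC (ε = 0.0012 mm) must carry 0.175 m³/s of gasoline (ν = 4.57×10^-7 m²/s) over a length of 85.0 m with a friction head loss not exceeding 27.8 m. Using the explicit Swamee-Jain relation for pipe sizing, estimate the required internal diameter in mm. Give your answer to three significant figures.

Swamee-Jain (Type III): D = 0.66·[ε^1.25·(LQ²/(gh_f))^4.75 + ν·Q^9.4·(L/(gh_f))^5.2]^0.04
LQ²/(gh_f) = 0.009545; L/(gh_f) = 0.3117
Term 1 = ε^1.25·(…)^4.75 = 1.01×10^-17; Term 2 = ν·Q^9.4·(…)^5.2 = 8.16×10^-17
D = 0.66·(1.01×10^-17 + 8.16×10^-17)^0.04 = 0.1507 m = 151 mm
Check: V = 9.81 m/s, Re = 3.24×10^6, f = 0.01002, h_f = 27.7 m ≈ 27.8 m ✓

D ≈ 151 mm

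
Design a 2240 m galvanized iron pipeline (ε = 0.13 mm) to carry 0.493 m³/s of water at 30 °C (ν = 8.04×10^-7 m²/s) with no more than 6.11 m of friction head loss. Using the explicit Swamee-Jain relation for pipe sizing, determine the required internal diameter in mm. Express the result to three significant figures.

D ≈ 649 mm

Swamee-Jain (Type III): D = 0.66·[ε^1.25·(LQ²/(gh_f))^4.75 + ν·Q^9.4·(L/(gh_f))^5.2]^0.04
LQ²/(gh_f) = 9.083; L/(gh_f) = 37.37
Term 1 = ε^1.25·(…)^4.75 = 0.494; Term 2 = ν·Q^9.4·(…)^5.2 = 0.157
D = 0.66·(0.494 + 0.157)^0.04 = 0.6488 m = 649 mm
Check: V = 1.49 m/s, Re = 1.20×10^6, f = 0.01463, h_f = 5.73 m ≈ 6.11 m ✓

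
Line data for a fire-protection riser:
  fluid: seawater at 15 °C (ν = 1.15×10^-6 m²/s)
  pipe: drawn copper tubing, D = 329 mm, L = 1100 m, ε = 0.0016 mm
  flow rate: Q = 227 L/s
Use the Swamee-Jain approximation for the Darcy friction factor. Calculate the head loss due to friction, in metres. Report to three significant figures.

V = 4Q/(πD²) = 4·0.227/(π·0.329²) = 2.670 m/s
Re = VD/ν = 2.670·0.329/1.15×10^-6 = 7.64×10^5 → turbulent
ε/D = 0.0016/329 = 4.86×10^-6
Swamee-Jain: f = 0.01225
h_f = f(L/D)V²/(2g) = 0.01225·(1100/0.329)·2.670²/(2·9.81) = 14.89 m

h_f ≈ 14.9 m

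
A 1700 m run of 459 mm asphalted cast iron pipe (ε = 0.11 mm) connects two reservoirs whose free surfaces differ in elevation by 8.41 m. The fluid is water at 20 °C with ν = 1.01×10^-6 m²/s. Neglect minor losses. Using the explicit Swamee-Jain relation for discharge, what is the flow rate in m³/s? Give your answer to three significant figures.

Swamee-Jain (Type II): Q = -0.965·√(gD⁵h_f/L)·ln[ε/(3.7D) + √(3.17ν²L/(gD³h_f))]
√(gD⁵h_f/L) = √(9.81·0.459⁵·8.41/1700) = 0.03144
ε/(3.7D) = 6.48×10^-5; √(3.17ν²L/(gD³h_f)) = 2.62×10^-5
Q = -0.965·0.03144·ln(9.102×10^-5) = 0.2823 m³/s
Check: V = 1.71 m/s, Re = 7.75×10^5, f = 0.01540, h_f = 8.46 m ≈ 8.41 m ✓

Q ≈ 0.282 m³/s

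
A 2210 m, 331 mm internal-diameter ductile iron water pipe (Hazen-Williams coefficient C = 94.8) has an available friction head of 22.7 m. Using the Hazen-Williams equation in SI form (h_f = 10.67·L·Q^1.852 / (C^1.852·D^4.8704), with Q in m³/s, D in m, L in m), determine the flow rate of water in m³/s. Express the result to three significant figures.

Rearranging: Q = [h_f·C^1.852·D^4.8704 / (10.67·L)]^(1/1.852)
Q = [22.7·94.8^1.852·0.331^4.8704 / (10.67·2210)]^0.540 = 0.1217 m³/s

Q ≈ 0.122 m³/s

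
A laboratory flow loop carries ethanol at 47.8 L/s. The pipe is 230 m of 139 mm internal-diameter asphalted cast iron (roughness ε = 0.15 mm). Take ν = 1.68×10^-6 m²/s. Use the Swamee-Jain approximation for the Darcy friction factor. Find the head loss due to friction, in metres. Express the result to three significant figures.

V = 4Q/(πD²) = 4·0.0478/(π·0.139²) = 3.150 m/s
Re = VD/ν = 3.150·0.139/1.68×10^-6 = 2.61×10^5 → turbulent
ε/D = 0.15/139 = 0.00108
Swamee-Jain: f = 0.02120
h_f = f(L/D)V²/(2g) = 0.02120·(230/0.139)·3.150²/(2·9.81) = 17.74 m

h_f ≈ 17.7 m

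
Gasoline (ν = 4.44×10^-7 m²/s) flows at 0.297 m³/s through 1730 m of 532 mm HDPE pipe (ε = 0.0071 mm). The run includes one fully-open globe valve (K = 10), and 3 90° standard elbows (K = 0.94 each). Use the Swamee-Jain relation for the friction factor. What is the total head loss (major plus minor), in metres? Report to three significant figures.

V = 4Q/(πD²) = 1.336 m/s; V²/2g = 0.09099 m
Re = 1.60×10^6, ε/D = 1.33×10^-5 → f = 0.01117 (Swamee-Jain)
Major: h_f = f(L/D)·V²/2g = 0.01117·3252·0.09099 = 3.305 m
Minor: ΣK = 12.8; h_m = ΣK·V²/2g = 1.166 m
Total H_L = 3.305 + 1.166 = 4.471 m

H_L ≈ 4.47 m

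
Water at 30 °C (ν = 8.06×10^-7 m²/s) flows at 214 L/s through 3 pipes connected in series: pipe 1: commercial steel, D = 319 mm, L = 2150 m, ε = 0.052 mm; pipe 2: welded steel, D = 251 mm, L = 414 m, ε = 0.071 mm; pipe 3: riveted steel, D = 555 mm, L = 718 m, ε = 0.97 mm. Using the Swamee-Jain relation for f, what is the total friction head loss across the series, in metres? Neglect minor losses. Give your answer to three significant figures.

Pipe 1: V = 2.678 m/s, Re = 1.06×10^6, ε/D = 1.63×10^-4, f = 0.01429, h_1 = f(L/D)V²/2g = 35.20 m
Pipe 2: V = 4.325 m/s, Re = 1.35×10^6, ε/D = 2.83×10^-4, f = 0.01541, h_2 = f(L/D)V²/2g = 24.24 m
Pipe 3: V = 0.8846 m/s, Re = 6.09×10^5, ε/D = 0.00175, f = 0.02304, h_3 = f(L/D)V²/2g = 1.189 m
Series → Q common, losses add: H = Σh = 60.63 m

H ≈ 60.6 m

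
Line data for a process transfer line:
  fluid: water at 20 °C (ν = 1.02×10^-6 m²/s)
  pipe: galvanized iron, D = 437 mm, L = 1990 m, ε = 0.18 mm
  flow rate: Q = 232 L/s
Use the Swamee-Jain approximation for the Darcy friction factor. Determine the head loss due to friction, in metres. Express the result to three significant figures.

h_f ≈ 9.41 m

V = 4Q/(πD²) = 4·0.232/(π·0.437²) = 1.547 m/s
Re = VD/ν = 1.547·0.437/1.02×10^-6 = 6.63×10^5 → turbulent
ε/D = 0.18/437 = 4.12×10^-4
Swamee-Jain: f = 0.01695
h_f = f(L/D)V²/(2g) = 0.01695·(1990/0.437)·1.547²/(2·9.81) = 9.413 m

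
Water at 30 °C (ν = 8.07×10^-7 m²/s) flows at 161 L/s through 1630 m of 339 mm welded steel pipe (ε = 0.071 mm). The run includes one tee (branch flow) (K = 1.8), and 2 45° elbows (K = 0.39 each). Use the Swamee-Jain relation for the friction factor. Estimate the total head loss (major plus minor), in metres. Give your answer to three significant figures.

H_L ≈ 12.2 m

V = 4Q/(πD²) = 1.784 m/s; V²/2g = 0.1622 m
Re = 7.49×10^5, ε/D = 2.09×10^-4 → f = 0.01513 (Swamee-Jain)
Major: h_f = f(L/D)·V²/2g = 0.01513·4808·0.1622 = 11.80 m
Minor: ΣK = 2.58; h_m = ΣK·V²/2g = 0.4184 m
Total H_L = 11.80 + 0.4184 = 12.22 m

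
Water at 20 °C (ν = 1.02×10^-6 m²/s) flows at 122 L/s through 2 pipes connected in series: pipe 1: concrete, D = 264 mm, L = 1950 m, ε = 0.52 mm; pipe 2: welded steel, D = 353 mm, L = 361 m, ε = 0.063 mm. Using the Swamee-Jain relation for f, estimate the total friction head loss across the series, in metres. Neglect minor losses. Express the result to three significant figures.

Pipe 1: V = 2.229 m/s, Re = 5.77×10^5, ε/D = 0.00197, f = 0.02375, h_1 = f(L/D)V²/2g = 44.42 m
Pipe 2: V = 1.247 m/s, Re = 4.31×10^5, ε/D = 1.78×10^-4, f = 0.01552, h_2 = f(L/D)V²/2g = 1.257 m
Series → Q common, losses add: H = Σh = 45.68 m

H ≈ 45.7 m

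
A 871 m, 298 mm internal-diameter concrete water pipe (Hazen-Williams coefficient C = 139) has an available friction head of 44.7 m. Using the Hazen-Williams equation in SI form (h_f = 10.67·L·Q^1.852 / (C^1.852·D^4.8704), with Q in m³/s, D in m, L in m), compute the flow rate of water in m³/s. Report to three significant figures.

Rearranging: Q = [h_f·C^1.852·D^4.8704 / (10.67·L)]^(1/1.852)
Q = [44.7·139^1.852·0.298^4.8704 / (10.67·871)]^0.540 = 0.3227 m³/s

Q ≈ 0.323 m³/s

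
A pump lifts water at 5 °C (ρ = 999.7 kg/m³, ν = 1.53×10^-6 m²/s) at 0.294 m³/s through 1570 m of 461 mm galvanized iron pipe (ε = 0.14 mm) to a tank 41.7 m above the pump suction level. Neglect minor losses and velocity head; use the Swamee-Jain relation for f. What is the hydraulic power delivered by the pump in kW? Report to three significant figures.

P_hyd ≈ 146 kW

V = 4Q/(πD²) = 1.761 m/s; Re = 5.31×10^5; ε/D = 3.04×10^-4; f = 0.01634
h_f = f(L/D)V²/2g = 8.798 m
Total head H = z + h_f = 41.7 + 8.798 = 50.50 m
P_hyd = ρgQH = 999.7·9.81·0.294·50.50 = 145.6 kW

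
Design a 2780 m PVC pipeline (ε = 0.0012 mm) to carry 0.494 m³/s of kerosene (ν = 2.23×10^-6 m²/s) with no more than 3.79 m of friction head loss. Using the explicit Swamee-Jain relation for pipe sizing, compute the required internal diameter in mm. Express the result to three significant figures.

D ≈ 738 mm

Swamee-Jain (Type III): D = 0.66·[ε^1.25·(LQ²/(gh_f))^4.75 + ν·Q^9.4·(L/(gh_f))^5.2]^0.04
LQ²/(gh_f) = 18.25; L/(gh_f) = 74.77
Term 1 = ε^1.25·(…)^4.75 = 0.0389; Term 2 = ν·Q^9.4·(…)^5.2 = 16.3
D = 0.66·(0.0389 + 16.3)^0.04 = 0.7381 m = 738 mm
Check: V = 1.15 m/s, Re = 3.82×10^5, f = 0.01377, h_f = 3.52 m ≈ 3.79 m ✓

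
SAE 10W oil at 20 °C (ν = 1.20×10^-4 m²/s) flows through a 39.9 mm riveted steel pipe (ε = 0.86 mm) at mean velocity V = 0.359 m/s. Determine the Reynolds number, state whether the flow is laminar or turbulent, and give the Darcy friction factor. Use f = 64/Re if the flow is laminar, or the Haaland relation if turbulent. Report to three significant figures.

Re ≈ 119; laminar; f = 64/Re ≈ 0.536

Re = VD/ν = 0.3590·0.0399/1.20×10^-4 = 119
Re < 2300 → laminar → f = 64/Re = 0.5362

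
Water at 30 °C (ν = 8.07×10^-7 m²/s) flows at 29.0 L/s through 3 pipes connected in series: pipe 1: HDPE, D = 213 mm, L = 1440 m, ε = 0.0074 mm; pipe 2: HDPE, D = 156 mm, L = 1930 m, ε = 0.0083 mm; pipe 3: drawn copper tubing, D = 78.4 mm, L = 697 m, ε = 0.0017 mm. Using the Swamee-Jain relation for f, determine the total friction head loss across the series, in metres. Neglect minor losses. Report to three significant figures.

Pipe 1: V = 0.8139 m/s, Re = 2.15×10^5, ε/D = 3.47×10^-5, f = 0.01565, h_1 = f(L/D)V²/2g = 3.571 m
Pipe 2: V = 1.517 m/s, Re = 2.93×10^5, ε/D = 5.32×10^-5, f = 0.01502, h_2 = f(L/D)V²/2g = 21.81 m
Pipe 3: V = 6.007 m/s, Re = 5.84×10^5, ε/D = 2.17×10^-5, f = 0.01311, h_3 = f(L/D)V²/2g = 214.4 m
Series → Q common, losses add: H = Σh = 239.7 m

H ≈ 240 m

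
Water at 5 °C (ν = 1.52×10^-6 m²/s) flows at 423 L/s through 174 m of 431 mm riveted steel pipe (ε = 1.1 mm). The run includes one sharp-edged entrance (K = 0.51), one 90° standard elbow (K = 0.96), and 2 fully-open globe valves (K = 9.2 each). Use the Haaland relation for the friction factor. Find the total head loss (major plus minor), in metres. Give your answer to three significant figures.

H_L ≈ 12.9 m

V = 4Q/(πD²) = 2.899 m/s; V²/2g = 0.4284 m
Re = 8.22×10^5, ε/D = 0.00255 → f = 0.02523 (Haaland)
Major: h_f = f(L/D)·V²/2g = 0.02523·403.7·0.4284 = 4.364 m
Minor: ΣK = 19.9; h_m = ΣK·V²/2g = 8.513 m
Total H_L = 4.364 + 8.513 = 12.88 m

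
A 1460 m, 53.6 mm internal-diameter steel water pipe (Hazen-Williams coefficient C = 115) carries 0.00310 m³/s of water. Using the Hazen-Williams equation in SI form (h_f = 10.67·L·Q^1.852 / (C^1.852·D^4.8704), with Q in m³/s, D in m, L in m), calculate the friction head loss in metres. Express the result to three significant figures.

h_f = 10.67·1460·0.00310^1.852 / (115^1.852·0.0536^4.8704) = 83.10 m

h_f ≈ 83.1 m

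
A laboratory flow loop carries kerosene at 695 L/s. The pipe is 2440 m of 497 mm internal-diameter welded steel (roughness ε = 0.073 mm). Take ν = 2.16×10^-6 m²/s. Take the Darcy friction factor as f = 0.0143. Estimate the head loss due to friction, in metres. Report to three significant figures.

V = 4Q/(πD²) = 4·0.695/(π·0.497²) = 3.582 m/s
h_f = f(L/D)V²/(2g) = 0.01430·(2440/0.497)·3.582²/(2·9.81) = 45.92 m

h_f ≈ 45.9 m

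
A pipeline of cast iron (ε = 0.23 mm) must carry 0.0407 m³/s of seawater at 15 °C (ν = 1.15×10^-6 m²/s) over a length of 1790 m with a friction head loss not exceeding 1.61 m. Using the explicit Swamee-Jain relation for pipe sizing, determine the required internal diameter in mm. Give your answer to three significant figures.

D ≈ 321 mm

Swamee-Jain (Type III): D = 0.66·[ε^1.25·(LQ²/(gh_f))^4.75 + ν·Q^9.4·(L/(gh_f))^5.2]^0.04
LQ²/(gh_f) = 0.1877; L/(gh_f) = 113.3
Term 1 = ε^1.25·(…)^4.75 = 1.00×10^-8; Term 2 = ν·Q^9.4·(…)^5.2 = 4.72×10^-9
D = 0.66·(1.00×10^-8 + 4.72×10^-9)^0.04 = 0.3208 m = 321 mm
Check: V = 0.503 m/s, Re = 1.40×10^5, f = 0.02059, h_f = 1.48 m ≈ 1.61 m ✓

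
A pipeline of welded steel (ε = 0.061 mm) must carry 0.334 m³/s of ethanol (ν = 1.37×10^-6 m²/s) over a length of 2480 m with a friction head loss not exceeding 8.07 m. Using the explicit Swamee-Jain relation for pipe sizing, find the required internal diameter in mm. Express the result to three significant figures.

Swamee-Jain (Type III): D = 0.66·[ε^1.25·(LQ²/(gh_f))^4.75 + ν·Q^9.4·(L/(gh_f))^5.2]^0.04
LQ²/(gh_f) = 3.495; L/(gh_f) = 31.33
Term 1 = ε^1.25·(…)^4.75 = 0.00206; Term 2 = ν·Q^9.4·(…)^5.2 = 0.00275
D = 0.66·(0.00206 + 0.00275)^0.04 = 0.5331 m = 533 mm
Check: V = 1.50 m/s, Re = 5.82×10^5, f = 0.01440, h_f = 7.65 m ≈ 8.07 m ✓

D ≈ 533 mm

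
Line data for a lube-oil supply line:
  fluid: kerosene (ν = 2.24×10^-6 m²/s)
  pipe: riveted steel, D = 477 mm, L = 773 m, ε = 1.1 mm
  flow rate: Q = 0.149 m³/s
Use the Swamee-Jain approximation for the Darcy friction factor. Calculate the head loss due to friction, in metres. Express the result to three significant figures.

V = 4Q/(πD²) = 4·0.149/(π·0.477²) = 0.8338 m/s
Re = VD/ν = 0.8338·0.477/2.24×10^-6 = 1.78×10^5 → turbulent
ε/D = 1.1/477 = 0.00231
Swamee-Jain: f = 0.02542
h_f = f(L/D)V²/(2g) = 0.02542·(773/0.477)·0.8338²/(2·9.81) = 1.460 m

h_f ≈ 1.46 m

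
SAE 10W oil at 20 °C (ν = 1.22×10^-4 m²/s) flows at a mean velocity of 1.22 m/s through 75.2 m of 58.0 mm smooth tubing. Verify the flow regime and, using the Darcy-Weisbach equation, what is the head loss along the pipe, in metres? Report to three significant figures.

h_f ≈ 10.9 m

Re = VD/ν = 1.22·0.05800/1.22×10^-4 = 580 → laminar (Re < 2300)
f = 64/Re = 0.1103
h_f = f(L/D)V²/(2g) = 0.1103·(75.2/0.05800)·1.22²/(2·9.81) = 10.85 m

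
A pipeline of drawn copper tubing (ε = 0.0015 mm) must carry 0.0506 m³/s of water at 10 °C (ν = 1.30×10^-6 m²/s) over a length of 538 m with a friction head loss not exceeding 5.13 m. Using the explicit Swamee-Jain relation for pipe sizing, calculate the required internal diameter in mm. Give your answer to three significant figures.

D ≈ 205 mm

Swamee-Jain (Type III): D = 0.66·[ε^1.25·(LQ²/(gh_f))^4.75 + ν·Q^9.4·(L/(gh_f))^5.2]^0.04
LQ²/(gh_f) = 0.02737; L/(gh_f) = 10.69
Term 1 = ε^1.25·(…)^4.75 = 1.98×10^-15; Term 2 = ν·Q^9.4·(…)^5.2 = 1.92×10^-13
D = 0.66·(1.98×10^-15 + 1.92×10^-13)^0.04 = 0.2047 m = 205 mm
Check: V = 1.54 m/s, Re = 2.42×10^5, f = 0.01505, h_f = 4.77 m ≈ 5.13 m ✓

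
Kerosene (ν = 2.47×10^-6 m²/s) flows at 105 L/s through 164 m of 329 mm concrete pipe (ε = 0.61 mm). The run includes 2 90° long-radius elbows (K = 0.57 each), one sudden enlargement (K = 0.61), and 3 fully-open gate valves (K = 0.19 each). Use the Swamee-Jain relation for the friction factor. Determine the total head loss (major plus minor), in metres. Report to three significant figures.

H_L ≈ 1.12 m

V = 4Q/(πD²) = 1.235 m/s; V²/2g = 0.07775 m
Re = 1.65×10^5, ε/D = 0.00185 → f = 0.02427 (Swamee-Jain)
Major: h_f = f(L/D)·V²/2g = 0.02427·498.5·0.07775 = 0.9406 m
Minor: ΣK = 2.32; h_m = ΣK·V²/2g = 0.1804 m
Total H_L = 0.9406 + 0.1804 = 1.121 m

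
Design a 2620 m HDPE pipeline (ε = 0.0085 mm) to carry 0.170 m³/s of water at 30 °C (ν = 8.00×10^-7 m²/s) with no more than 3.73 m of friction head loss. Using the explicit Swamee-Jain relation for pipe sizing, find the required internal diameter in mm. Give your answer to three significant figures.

Swamee-Jain (Type III): D = 0.66·[ε^1.25·(LQ²/(gh_f))^4.75 + ν·Q^9.4·(L/(gh_f))^5.2]^0.04
LQ²/(gh_f) = 2.069; L/(gh_f) = 71.60
Term 1 = ε^1.25·(…)^4.75 = 1.45×10^-5; Term 2 = ν·Q^9.4·(…)^5.2 = 2.06×10^-4
D = 0.66·(1.45×10^-5 + 2.06×10^-4)^0.04 = 0.4713 m = 471 mm
Check: V = 0.974 m/s, Re = 5.74×10^5, f = 0.01308, h_f = 3.52 m ≈ 3.73 m ✓

D ≈ 471 mm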